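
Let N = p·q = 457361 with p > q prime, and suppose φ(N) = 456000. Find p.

761

φ(n) = (p−1)(q−1) = n − (p+q) + 1, so p + q = 457361 − 456000 + 1 = 1362.
p and q are the roots of t² − 1362t + 457361 = 0.
Discriminant: 1362² − 4·457361 = 1855044 − 1829444 = 25600; √25600 = 160.
q = (1362 − 160)/2 = 601, p = (1362 + 160)/2 = 761.
Check: 601 · 761 = 457361.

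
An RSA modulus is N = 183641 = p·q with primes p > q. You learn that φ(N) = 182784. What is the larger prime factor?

449

φ(n) = (p−1)(q−1) = n − (p+q) + 1, so p + q = 183641 − 182784 + 1 = 858.
p and q are the roots of t² − 858t + 183641 = 0.
Discriminant: 858² − 4·183641 = 736164 − 734564 = 1600; √1600 = 40.
q = (858 − 40)/2 = 409, p = (858 + 40)/2 = 449.
Check: 409 · 449 = 183641.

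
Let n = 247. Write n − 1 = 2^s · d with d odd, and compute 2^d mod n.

164

247 − 1 = 246 = 2^1 · 123, so d = 123.
2^1 ≡ 2 (mod 247)
2^2 ≡ 2^2 = 4 ≡ 4 (mod 247)
2^4 ≡ 4^2 = 16 ≡ 16 (mod 247)
2^8 ≡ 16^2 = 256 ≡ 9 (mod 247)
2^16 ≡ 9^2 = 81 ≡ 81 (mod 247)
2^32 ≡ 81^2 = 6561 ≡ 139 (mod 247)
2^64 ≡ 139^2 = 19321 ≡ 55 (mod 247)
123 = 64 + 32 + 16 + 8 + 2 + 1 in binary powers of 2.
So 2^123 ≡ 55 · 139 · 81 · 9 · 4 · 2 ≡ 164 (mod 247).
Squaring chain: 164; never reaches −1, so base 2 is a Miller–Rabin witness that 247 is composite.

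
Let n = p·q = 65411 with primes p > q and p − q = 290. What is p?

439

Since p = q + 290, we have 65411 = q(q + 290), so q² + 290q − 65411 = 0.
Discriminant: 290² + 4·65411 = 84100 + 261644 = 345744; √345744 = 588.
q = (−290 + 588)/2 = 149, and p = q + 290 = 439.
Check: 149 · 439 = 65411.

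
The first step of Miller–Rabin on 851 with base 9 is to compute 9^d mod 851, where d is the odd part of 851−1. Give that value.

303

851 − 1 = 850 = 2^1 · 425, so d = 425.
9^1 ≡ 9 (mod 851)
9^2 ≡ 9^2 = 81 ≡ 81 (mod 851)
9^4 ≡ 81^2 = 6561 ≡ 604 (mod 851)
9^8 ≡ 604^2 = 364816 ≡ 588 (mod 851)
9^16 ≡ 588^2 = 345744 ≡ 238 (mod 851)
9^32 ≡ 238^2 = 56644 ≡ 478 (mod 851)
9^64 ≡ 478^2 = 228484 ≡ 416 (mod 851)
9^128 ≡ 416^2 = 173056 ≡ 303 (mod 851)
9^256 ≡ 303^2 = 91809 ≡ 752 (mod 851)
425 = 256 + 128 + 32 + 8 + 1 in binary powers of 2.
So 9^425 ≡ 752 · 303 · 478 · 588 · 9 ≡ 303 (mod 851).
Squaring chain: 303; never reaches −1, so base 9 is a Miller–Rabin witness that 851 is composite.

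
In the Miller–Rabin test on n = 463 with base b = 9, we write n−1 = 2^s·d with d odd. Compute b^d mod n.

1

463 − 1 = 462 = 2^1 · 231, so d = 231.
9^1 ≡ 9 (mod 463)
9^2 ≡ 9^2 = 81 ≡ 81 (mod 463)
9^4 ≡ 81^2 = 6561 ≡ 79 (mod 463)
9^8 ≡ 79^2 = 6241 ≡ 222 (mod 463)
9^16 ≡ 222^2 = 49284 ≡ 206 (mod 463)
9^32 ≡ 206^2 = 42436 ≡ 303 (mod 463)
9^64 ≡ 303^2 = 91809 ≡ 135 (mod 463)
9^128 ≡ 135^2 = 18225 ≡ 168 (mod 463)
231 = 128 + 64 + 32 + 4 + 2 + 1 in binary powers of 2.
So 9^231 ≡ 168 · 135 · 303 · 79 · 81 · 9 ≡ 1 (mod 463).
Since 9^d ≡ 1 (mod 463), base 9 does not prove 463 composite.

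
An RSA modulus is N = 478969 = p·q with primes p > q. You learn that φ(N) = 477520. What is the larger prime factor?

941

φ(n) = (p−1)(q−1) = n − (p+q) + 1, so p + q = 478969 − 477520 + 1 = 1450.
p and q are the roots of t² − 1450t + 478969 = 0.
Discriminant: 1450² − 4·478969 = 2102500 − 1915876 = 186624; √186624 = 432.
q = (1450 − 432)/2 = 509, p = (1450 + 432)/2 = 941.
Check: 509 · 941 = 478969.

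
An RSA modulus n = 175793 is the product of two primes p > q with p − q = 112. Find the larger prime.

Since p = q + 112, we have 175793 = q(q + 112), so q² + 112q − 175793 = 0.
Discriminant: 112² + 4·175793 = 12544 + 703172 = 715716; √715716 = 846.
q = (−112 + 846)/2 = 367, and p = q + 112 = 479.
Check: 367 · 479 = 175793.

479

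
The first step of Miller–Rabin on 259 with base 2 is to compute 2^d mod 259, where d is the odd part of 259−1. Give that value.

29

259 − 1 = 258 = 2^1 · 129, so d = 129.
2^1 ≡ 2 (mod 259)
2^2 ≡ 2^2 = 4 ≡ 4 (mod 259)
2^4 ≡ 4^2 = 16 ≡ 16 (mod 259)
2^8 ≡ 16^2 = 256 ≡ 256 (mod 259)
2^16 ≡ 256^2 = 65536 ≡ 9 (mod 259)
2^32 ≡ 9^2 = 81 ≡ 81 (mod 259)
2^64 ≡ 81^2 = 6561 ≡ 86 (mod 259)
2^128 ≡ 86^2 = 7396 ≡ 144 (mod 259)
129 = 128 + 1 in binary powers of 2.
So 2^129 ≡ 144 · 2 ≡ 29 (mod 259).
Squaring chain: 29; never reaches −1, so base 2 is a Miller–Rabin witness that 259 is composite.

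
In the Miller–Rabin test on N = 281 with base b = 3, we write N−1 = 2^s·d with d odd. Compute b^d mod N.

281 − 1 = 280 = 2^3 · 35, so d = 35.
3^1 ≡ 3 (mod 281)
3^2 ≡ 3^2 = 9 ≡ 9 (mod 281)
3^4 ≡ 9^2 = 81 ≡ 81 (mod 281)
3^8 ≡ 81^2 = 6561 ≡ 98 (mod 281)
3^16 ≡ 98^2 = 9604 ≡ 50 (mod 281)
3^32 ≡ 50^2 = 2500 ≡ 252 (mod 281)
35 = 32 + 2 + 1 in binary powers of 2.
So 3^35 ≡ 252 · 9 · 3 ≡ 60 (mod 281).
Squaring chain: 60 → 228 → 280; reaches −1, so base 3 does not prove 281 composite.

60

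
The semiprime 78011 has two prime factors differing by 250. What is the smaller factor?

Since p = q + 250, we have 78011 = q(q + 250), so q² + 250q − 78011 = 0.
Discriminant: 250² + 4·78011 = 62500 + 312044 = 374544; √374544 = 612.
q = (−250 + 612)/2 = 181, and p = q + 250 = 431.
Check: 181 · 431 = 78011.

181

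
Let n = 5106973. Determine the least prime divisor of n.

5106973 is odd.
Digit sum 31, not divisible by 3.
Ends in 3: not divisible by 5.
7: 5106973 = 7·729567 + 4
11: 5106973 = 11·464270 + 3
13: 5106973 = 13·392844 + 1
17: 5106973 = 17·300410 + 3
19: 5106973 = 19·268788 + 1
23: 5106973 = 23·222042 + 7
29: 5106973 = 29·176102 + 15
31: 5106973 = 31·164741 + 2
37: 5106973 = 37·138026 + 11
41: 5106973 = 41·124560 + 13
43: 5106973 = 43·118766 + 35
47: 5106973 = 47·108659

47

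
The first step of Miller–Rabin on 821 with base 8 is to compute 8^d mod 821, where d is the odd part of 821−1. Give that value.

526

821 − 1 = 820 = 2^2 · 205, so d = 205.
8^1 ≡ 8 (mod 821)
8^2 ≡ 8^2 = 64 ≡ 64 (mod 821)
8^4 ≡ 64^2 = 4096 ≡ 812 (mod 821)
8^8 ≡ 812^2 = 659344 ≡ 81 (mod 821)
8^16 ≡ 81^2 = 6561 ≡ 814 (mod 821)
8^32 ≡ 814^2 = 662596 ≡ 49 (mod 821)
8^64 ≡ 49^2 = 2401 ≡ 759 (mod 821)
8^128 ≡ 759^2 = 576081 ≡ 560 (mod 821)
205 = 128 + 64 + 8 + 4 + 1 in binary powers of 2.
So 8^205 ≡ 560 · 759 · 81 · 812 · 8 ≡ 526 (mod 821).
Squaring chain: 526 → 820; reaches −1, so base 8 does not prove 821 composite.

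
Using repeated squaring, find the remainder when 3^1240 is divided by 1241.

3^1 ≡ 3 (mod 1241)
3^2 ≡ 3^2 = 9 ≡ 9 (mod 1241)
3^4 ≡ 9^2 = 81 ≡ 81 (mod 1241)
3^8 ≡ 81^2 = 6561 ≡ 356 (mod 1241)
3^16 ≡ 356^2 = 126736 ≡ 154 (mod 1241)
3^32 ≡ 154^2 = 23716 ≡ 137 (mod 1241)
3^64 ≡ 137^2 = 18769 ≡ 154 (mod 1241)
3^128 ≡ 154^2 = 23716 ≡ 137 (mod 1241)
3^256 ≡ 137^2 = 18769 ≡ 154 (mod 1241)
3^512 ≡ 154^2 = 23716 ≡ 137 (mod 1241)
3^1024 ≡ 137^2 = 18769 ≡ 154 (mod 1241)
1240 = 1024 + 128 + 64 + 16 + 8 in binary powers of 2.
So 3^1240 ≡ 154 · 137 · 154 · 154 · 356 ≡ 373 (mod 1241).
Since 373 ≠ 1, base 3 is a Fermat witness: 1241 is composite.

373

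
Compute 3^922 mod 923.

432

3^1 ≡ 3 (mod 923)
3^2 ≡ 3^2 = 9 ≡ 9 (mod 923)
3^4 ≡ 9^2 = 81 ≡ 81 (mod 923)
3^8 ≡ 81^2 = 6561 ≡ 100 (mod 923)
3^16 ≡ 100^2 = 10000 ≡ 770 (mod 923)
3^32 ≡ 770^2 = 592900 ≡ 334 (mod 923)
3^64 ≡ 334^2 = 111556 ≡ 796 (mod 923)
3^128 ≡ 796^2 = 633616 ≡ 438 (mod 923)
3^256 ≡ 438^2 = 191844 ≡ 783 (mod 923)
3^512 ≡ 783^2 = 613089 ≡ 217 (mod 923)
922 = 512 + 256 + 128 + 16 + 8 + 2 in binary powers of 2.
So 3^922 ≡ 217 · 783 · 438 · 770 · 100 · 9 ≡ 432 (mod 923).
Since 432 ≠ 1, base 3 is a Fermat witness: 923 is composite.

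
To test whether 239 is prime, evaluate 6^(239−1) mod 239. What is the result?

1

6^1 ≡ 6 (mod 239)
6^2 ≡ 6^2 = 36 ≡ 36 (mod 239)
6^4 ≡ 36^2 = 1296 ≡ 101 (mod 239)
6^8 ≡ 101^2 = 10201 ≡ 163 (mod 239)
6^16 ≡ 163^2 = 26569 ≡ 40 (mod 239)
6^32 ≡ 40^2 = 1600 ≡ 166 (mod 239)
6^64 ≡ 166^2 = 27556 ≡ 71 (mod 239)
6^128 ≡ 71^2 = 5041 ≡ 22 (mod 239)
238 = 128 + 64 + 32 + 8 + 4 + 2 in binary powers of 2.
So 6^238 ≡ 22 · 71 · 166 · 163 · 101 · 36 ≡ 1 (mod 239).
Since the result is 1, base 6 gives no evidence that 239 is composite.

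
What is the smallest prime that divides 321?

321 is odd.
Digit sum 6, divisible by 3.

3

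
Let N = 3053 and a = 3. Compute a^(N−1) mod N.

909

3^1 ≡ 3 (mod 3053)
3^2 ≡ 3^2 = 9 ≡ 9 (mod 3053)
3^4 ≡ 9^2 = 81 ≡ 81 (mod 3053)
3^8 ≡ 81^2 = 6561 ≡ 455 (mod 3053)
3^16 ≡ 455^2 = 207025 ≡ 2474 (mod 3053)
3^32 ≡ 2474^2 = 6120676 ≡ 2464 (mod 3053)
3^64 ≡ 2464^2 = 6071296 ≡ 1932 (mod 3053)
3^128 ≡ 1932^2 = 3732624 ≡ 1858 (mod 3053)
3^256 ≡ 1858^2 = 3452164 ≡ 2274 (mod 3053)
3^512 ≡ 2274^2 = 5171076 ≡ 2347 (mod 3053)
3^1024 ≡ 2347^2 = 5508409 ≡ 797 (mod 3053)
3^2048 ≡ 797^2 = 635209 ≡ 185 (mod 3053)
3052 = 2048 + 512 + 256 + 128 + 64 + 32 + 8 + 4 in binary powers of 2.
So 3^3052 ≡ 185 · 2347 · 2274 · 1858 · 1932 · 2464 · 455 · 81 ≡ 909 (mod 3053).
Since 909 ≠ 1, base 3 is a Fermat witness: 3053 is composite.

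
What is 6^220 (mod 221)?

6^1 ≡ 6 (mod 221)
6^2 ≡ 6^2 = 36 ≡ 36 (mod 221)
6^4 ≡ 36^2 = 1296 ≡ 191 (mod 221)
6^8 ≡ 191^2 = 36481 ≡ 16 (mod 221)
6^16 ≡ 16^2 = 256 ≡ 35 (mod 221)
6^32 ≡ 35^2 = 1225 ≡ 120 (mod 221)
6^64 ≡ 120^2 = 14400 ≡ 35 (mod 221)
6^128 ≡ 35^2 = 1225 ≡ 120 (mod 221)
220 = 128 + 64 + 16 + 8 + 4 in binary powers of 2.
So 6^220 ≡ 120 · 35 · 35 · 16 · 191 ≡ 217 (mod 221).
Since 217 ≠ 1, base 6 is a Fermat witness: 221 is composite.

217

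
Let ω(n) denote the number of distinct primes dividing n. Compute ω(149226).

6

149226 = 2 · 74613
74613 = 3 · 24871
24871 = 7 · 3553
3553 = 11 · 323
323 = 17 · 19
149226 = 2 · 3 · 7 · 11 · 17 · 19, which has 6 distinct prime factors.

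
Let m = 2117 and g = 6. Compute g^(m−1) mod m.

819

6^1 ≡ 6 (mod 2117)
6^2 ≡ 6^2 = 36 ≡ 36 (mod 2117)
6^4 ≡ 36^2 = 1296 ≡ 1296 (mod 2117)
6^8 ≡ 1296^2 = 1679616 ≡ 835 (mod 2117)
6^16 ≡ 835^2 = 697225 ≡ 732 (mod 2117)
6^32 ≡ 732^2 = 535824 ≡ 223 (mod 2117)
6^64 ≡ 223^2 = 49729 ≡ 1038 (mod 2117)
6^128 ≡ 1038^2 = 1077444 ≡ 2008 (mod 2117)
6^256 ≡ 2008^2 = 4032064 ≡ 1296 (mod 2117)
6^512 ≡ 1296^2 = 1679616 ≡ 835 (mod 2117)
6^1024 ≡ 835^2 = 697225 ≡ 732 (mod 2117)
6^2048 ≡ 732^2 = 535824 ≡ 223 (mod 2117)
2116 = 2048 + 64 + 4 in binary powers of 2.
So 6^2116 ≡ 223 · 1038 · 1296 ≡ 819 (mod 2117).
Since 819 ≠ 1, base 6 is a Fermat witness: 2117 is composite.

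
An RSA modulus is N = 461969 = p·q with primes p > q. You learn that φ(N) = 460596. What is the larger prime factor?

φ(n) = (p−1)(q−1) = n − (p+q) + 1, so p + q = 461969 − 460596 + 1 = 1374.
p and q are the roots of t² − 1374t + 461969 = 0.
Discriminant: 1374² − 4·461969 = 1887876 − 1847876 = 40000; √40000 = 200.
q = (1374 − 200)/2 = 587, p = (1374 + 200)/2 = 787.
Check: 587 · 787 = 461969.

787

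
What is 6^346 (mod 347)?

6^1 ≡ 6 (mod 347)
6^2 ≡ 6^2 = 36 ≡ 36 (mod 347)
6^4 ≡ 36^2 = 1296 ≡ 255 (mod 347)
6^8 ≡ 255^2 = 65025 ≡ 136 (mod 347)
6^16 ≡ 136^2 = 18496 ≡ 105 (mod 347)
6^32 ≡ 105^2 = 11025 ≡ 268 (mod 347)
6^64 ≡ 268^2 = 71824 ≡ 342 (mod 347)
6^128 ≡ 342^2 = 116964 ≡ 25 (mod 347)
6^256 ≡ 25^2 = 625 ≡ 278 (mod 347)
346 = 256 + 64 + 16 + 8 + 2 in binary powers of 2.
So 6^346 ≡ 278 · 342 · 105 · 136 · 36 ≡ 1 (mod 347).
Since the result is 1, base 6 gives no evidence that 347 is composite.

1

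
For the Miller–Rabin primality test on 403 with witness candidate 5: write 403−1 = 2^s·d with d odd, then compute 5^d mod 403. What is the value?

187

403 − 1 = 402 = 2^1 · 201, so d = 201.
5^1 ≡ 5 (mod 403)
5^2 ≡ 5^2 = 25 ≡ 25 (mod 403)
5^4 ≡ 25^2 = 625 ≡ 222 (mod 403)
5^8 ≡ 222^2 = 49284 ≡ 118 (mod 403)
5^16 ≡ 118^2 = 13924 ≡ 222 (mod 403)
5^32 ≡ 222^2 = 49284 ≡ 118 (mod 403)
5^64 ≡ 118^2 = 13924 ≡ 222 (mod 403)
5^128 ≡ 222^2 = 49284 ≡ 118 (mod 403)
201 = 128 + 64 + 8 + 1 in binary powers of 2.
So 5^201 ≡ 118 · 222 · 118 · 5 ≡ 187 (mod 403).
Squaring chain: 187; never reaches −1, so base 5 is a Miller–Rabin witness that 403 is composite.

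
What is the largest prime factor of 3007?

97

3007 = 31 · 97
97 is prime.
So 3007 = 31 · 97; the largest prime factor is 97.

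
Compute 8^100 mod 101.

1

8^1 ≡ 8 (mod 101)
8^2 ≡ 8^2 = 64 ≡ 64 (mod 101)
8^4 ≡ 64^2 = 4096 ≡ 56 (mod 101)
8^8 ≡ 56^2 = 3136 ≡ 5 (mod 101)
8^16 ≡ 5^2 = 25 ≡ 25 (mod 101)
8^32 ≡ 25^2 = 625 ≡ 19 (mod 101)
8^64 ≡ 19^2 = 361 ≡ 58 (mod 101)
100 = 64 + 32 + 4 in binary powers of 2.
So 8^100 ≡ 58 · 19 · 56 ≡ 1 (mod 101).
Since the result is 1, base 8 gives no evidence that 101 is composite.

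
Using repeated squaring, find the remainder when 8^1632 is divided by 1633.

8^1 ≡ 8 (mod 1633)
8^2 ≡ 8^2 = 64 ≡ 64 (mod 1633)
8^4 ≡ 64^2 = 4096 ≡ 830 (mod 1633)
8^8 ≡ 830^2 = 688900 ≡ 1407 (mod 1633)
8^16 ≡ 1407^2 = 1979649 ≡ 453 (mod 1633)
8^32 ≡ 453^2 = 205209 ≡ 1084 (mod 1633)
8^64 ≡ 1084^2 = 1175056 ≡ 929 (mod 1633)
8^128 ≡ 929^2 = 863041 ≡ 817 (mod 1633)
8^256 ≡ 817^2 = 667489 ≡ 1225 (mod 1633)
8^512 ≡ 1225^2 = 1500625 ≡ 1531 (mod 1633)
8^1024 ≡ 1531^2 = 2343961 ≡ 606 (mod 1633)
1632 = 1024 + 512 + 64 + 32 in binary powers of 2.
So 8^1632 ≡ 606 · 1531 · 929 · 1084 ≡ 324 (mod 1633).
Since 324 ≠ 1, base 8 is a Fermat witness: 1633 is composite.

324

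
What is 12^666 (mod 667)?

492

12^1 ≡ 12 (mod 667)
12^2 ≡ 12^2 = 144 ≡ 144 (mod 667)
12^4 ≡ 144^2 = 20736 ≡ 59 (mod 667)
12^8 ≡ 59^2 = 3481 ≡ 146 (mod 667)
12^16 ≡ 146^2 = 21316 ≡ 639 (mod 667)
12^32 ≡ 639^2 = 408321 ≡ 117 (mod 667)
12^64 ≡ 117^2 = 13689 ≡ 349 (mod 667)
12^128 ≡ 349^2 = 121801 ≡ 407 (mod 667)
12^256 ≡ 407^2 = 165649 ≡ 233 (mod 667)
12^512 ≡ 233^2 = 54289 ≡ 262 (mod 667)
666 = 512 + 128 + 16 + 8 + 2 in binary powers of 2.
So 12^666 ≡ 262 · 407 · 639 · 146 · 144 ≡ 492 (mod 667).
Since 492 ≠ 1, base 12 is a Fermat witness: 667 is composite.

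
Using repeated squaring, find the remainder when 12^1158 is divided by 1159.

12^1 ≡ 12 (mod 1159)
12^2 ≡ 12^2 = 144 ≡ 144 (mod 1159)
12^4 ≡ 144^2 = 20736 ≡ 1033 (mod 1159)
12^8 ≡ 1033^2 = 1067089 ≡ 809 (mod 1159)
12^16 ≡ 809^2 = 654481 ≡ 805 (mod 1159)
12^32 ≡ 805^2 = 648025 ≡ 144 (mod 1159)
12^64 ≡ 144^2 = 20736 ≡ 1033 (mod 1159)
12^128 ≡ 1033^2 = 1067089 ≡ 809 (mod 1159)
12^256 ≡ 809^2 = 654481 ≡ 805 (mod 1159)
12^512 ≡ 805^2 = 648025 ≡ 144 (mod 1159)
12^1024 ≡ 144^2 = 20736 ≡ 1033 (mod 1159)
1158 = 1024 + 128 + 4 + 2 in binary powers of 2.
So 12^1158 ≡ 1033 · 809 · 1033 · 144 ≡ 20 (mod 1159).
Since 20 ≠ 1, base 12 is a Fermat witness: 1159 is composite.

20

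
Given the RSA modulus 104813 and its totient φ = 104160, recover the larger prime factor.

φ(n) = (p−1)(q−1) = n − (p+q) + 1, so p + q = 104813 − 104160 + 1 = 654.
p and q are the roots of t² − 654t + 104813 = 0.
Discriminant: 654² − 4·104813 = 427716 − 419252 = 8464; √8464 = 92.
q = (654 − 92)/2 = 281, p = (654 + 92)/2 = 373.
Check: 281 · 373 = 104813.

373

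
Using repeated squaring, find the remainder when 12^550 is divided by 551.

463

12^1 ≡ 12 (mod 551)
12^2 ≡ 12^2 = 144 ≡ 144 (mod 551)
12^4 ≡ 144^2 = 20736 ≡ 349 (mod 551)
12^8 ≡ 349^2 = 121801 ≡ 30 (mod 551)
12^16 ≡ 30^2 = 900 ≡ 349 (mod 551)
12^32 ≡ 349^2 = 121801 ≡ 30 (mod 551)
12^64 ≡ 30^2 = 900 ≡ 349 (mod 551)
12^128 ≡ 349^2 = 121801 ≡ 30 (mod 551)
12^256 ≡ 30^2 = 900 ≡ 349 (mod 551)
12^512 ≡ 349^2 = 121801 ≡ 30 (mod 551)
550 = 512 + 32 + 4 + 2 in binary powers of 2.
So 12^550 ≡ 30 · 30 · 349 · 144 ≡ 463 (mod 551).
Since 463 ≠ 1, base 12 is a Fermat witness: 551 is composite.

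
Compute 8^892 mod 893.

68

8^1 ≡ 8 (mod 893)
8^2 ≡ 8^2 = 64 ≡ 64 (mod 893)
8^4 ≡ 64^2 = 4096 ≡ 524 (mod 893)
8^8 ≡ 524^2 = 274576 ≡ 425 (mod 893)
8^16 ≡ 425^2 = 180625 ≡ 239 (mod 893)
8^32 ≡ 239^2 = 57121 ≡ 862 (mod 893)
8^64 ≡ 862^2 = 743044 ≡ 68 (mod 893)
8^128 ≡ 68^2 = 4624 ≡ 159 (mod 893)
8^256 ≡ 159^2 = 25281 ≡ 277 (mod 893)
8^512 ≡ 277^2 = 76729 ≡ 824 (mod 893)
892 = 512 + 256 + 64 + 32 + 16 + 8 + 4 in binary powers of 2.
So 8^892 ≡ 824 · 277 · 68 · 862 · 239 · 425 · 524 ≡ 68 (mod 893).
Since 68 ≠ 1, base 8 is a Fermat witness: 893 is composite.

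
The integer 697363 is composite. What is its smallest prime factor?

29

697363 is odd.
Digit sum 34, not divisible by 3.
Ends in 3: not divisible by 5.
7: 697363 = 7·99623 + 2
11: 697363 = 11·63396 + 7
13: 697363 = 13·53643 + 4
17: 697363 = 17·41021 + 6
19: 697363 = 19·36703 + 6
23: 697363 = 23·30320 + 3
29: 697363 = 29·24047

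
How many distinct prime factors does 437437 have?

437437 = 7 · 62491
62491 = 11 · 5681
5681 = 13 · 437
437 = 19 · 23
437437 = 7 · 11 · 13 · 19 · 23, which has 5 distinct prime factors.

5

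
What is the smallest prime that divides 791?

791 is odd.
Digit sum 17, not divisible by 3.
Ends in 1: not divisible by 5.
7: 791 = 7·113

7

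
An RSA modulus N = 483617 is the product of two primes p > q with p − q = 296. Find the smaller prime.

Since p = q + 296, we have 483617 = q(q + 296), so q² + 296q − 483617 = 0.
Discriminant: 296² + 4·483617 = 87616 + 1934468 = 2022084; √2022084 = 1422.
q = (−296 + 1422)/2 = 563, and p = q + 296 = 859.
Check: 563 · 859 = 483617.

563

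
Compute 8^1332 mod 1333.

8^1 ≡ 8 (mod 1333)
8^2 ≡ 8^2 = 64 ≡ 64 (mod 1333)
8^4 ≡ 64^2 = 4096 ≡ 97 (mod 1333)
8^8 ≡ 97^2 = 9409 ≡ 78 (mod 1333)
8^16 ≡ 78^2 = 6084 ≡ 752 (mod 1333)
8^32 ≡ 752^2 = 565504 ≡ 312 (mod 1333)
8^64 ≡ 312^2 = 97344 ≡ 35 (mod 1333)
8^128 ≡ 35^2 = 1225 ≡ 1225 (mod 1333)
8^256 ≡ 1225^2 = 1500625 ≡ 1000 (mod 1333)
8^512 ≡ 1000^2 = 1000000 ≡ 250 (mod 1333)
8^1024 ≡ 250^2 = 62500 ≡ 1182 (mod 1333)
1332 = 1024 + 256 + 32 + 16 + 4 in binary powers of 2.
So 8^1332 ≡ 1182 · 1000 · 312 · 752 · 97 ≡ 64 (mod 1333).
Since 64 ≠ 1, base 8 is a Fermat witness: 1333 is composite.

64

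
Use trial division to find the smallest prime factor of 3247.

17

3247 is odd.
Digit sum 16, not divisible by 3.
Ends in 7: not divisible by 5.
7: 3247 = 7·463 + 6
11: 3247 = 11·295 + 2
13: 3247 = 13·249 + 10
17: 3247 = 17·191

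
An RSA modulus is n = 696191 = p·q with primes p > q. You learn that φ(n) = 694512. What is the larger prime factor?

φ(n) = (p−1)(q−1) = n − (p+q) + 1, so p + q = 696191 − 694512 + 1 = 1680.
p and q are the roots of t² − 1680t + 696191 = 0.
Discriminant: 1680² − 4·696191 = 2822400 − 2784764 = 37636; √37636 = 194.
q = (1680 − 194)/2 = 743, p = (1680 + 194)/2 = 937.
Check: 743 · 937 = 696191.

937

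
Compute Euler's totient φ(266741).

248400

Factor: 266741 = 19 · 101 · 139.
φ(266741) = (19−1) · (101−1) · (139−1) = 18 · 100 · 138 = 248400.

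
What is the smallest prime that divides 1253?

1253 is odd.
Digit sum 11, not divisible by 3.
Ends in 3: not divisible by 5.
7: 1253 = 7·179

7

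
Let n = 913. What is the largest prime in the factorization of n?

913 = 11 · 83
83 is prime.
So 913 = 11 · 83; the largest prime factor is 83.

83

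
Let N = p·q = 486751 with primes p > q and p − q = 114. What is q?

Since p = q + 114, we have 486751 = q(q + 114), so q² + 114q − 486751 = 0.
Discriminant: 114² + 4·486751 = 12996 + 1947004 = 1960000; √1960000 = 1400.
q = (−114 + 1400)/2 = 643, and p = q + 114 = 757.
Check: 643 · 757 = 486751.

643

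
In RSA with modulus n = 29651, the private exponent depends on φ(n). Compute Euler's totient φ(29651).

Factor: 29651 = 149 · 199.
φ(29651) = (149−1) · (199−1) = 148 · 198 = 29304.

29304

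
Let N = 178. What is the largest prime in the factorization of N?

89

178 = 2 · 89
89 is prime.
So 178 = 2 · 89; the largest prime factor is 89.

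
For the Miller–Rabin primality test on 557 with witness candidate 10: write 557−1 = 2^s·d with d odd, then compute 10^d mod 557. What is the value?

556

557 − 1 = 556 = 2^2 · 139, so d = 139.
10^1 ≡ 10 (mod 557)
10^2 ≡ 10^2 = 100 ≡ 100 (mod 557)
10^4 ≡ 100^2 = 10000 ≡ 531 (mod 557)
10^8 ≡ 531^2 = 281961 ≡ 119 (mod 557)
10^16 ≡ 119^2 = 14161 ≡ 236 (mod 557)
10^32 ≡ 236^2 = 55696 ≡ 553 (mod 557)
10^64 ≡ 553^2 = 305809 ≡ 16 (mod 557)
10^128 ≡ 16^2 = 256 ≡ 256 (mod 557)
139 = 128 + 8 + 2 + 1 in binary powers of 2.
So 10^139 ≡ 256 · 119 · 100 · 10 ≡ 556 (mod 557).
Since 10^d ≡ 556 (mod 557), base 10 does not prove 557 composite.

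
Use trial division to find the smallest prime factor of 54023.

89

54023 is odd.
Digit sum 14, not divisible by 3.
Ends in 3: not divisible by 5.
7: 54023 = 7·7717 + 4
11: 54023 = 11·4911 + 2
13: 54023 = 13·4155 + 8
17: 54023 = 17·3177 + 14
19: 54023 = 19·2843 + 6
23: 54023 = 23·2348 + 19
29: 54023 = 29·1862 + 25
31: 54023 = 31·1742 + 21
37: 54023 = 37·1460 + 3
41: 54023 = 41·1317 + 26
43: 54023 = 43·1256 + 15
47: 54023 = 47·1149 + 20
53: 54023 = 53·1019 + 16
59: 54023 = 59·915 + 38
61: 54023 = 61·885 + 38
67: 54023 = 67·806 + 21
71: 54023 = 71·760 + 63
73: 54023 = 73·740 + 3
79: 54023 = 79·683 + 66
83: 54023 = 83·650 + 73
89: 54023 = 89·607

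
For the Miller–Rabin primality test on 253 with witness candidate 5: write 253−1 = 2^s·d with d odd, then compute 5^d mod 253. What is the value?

253 − 1 = 252 = 2^2 · 63, so d = 63.
5^1 ≡ 5 (mod 253)
5^2 ≡ 5^2 = 25 ≡ 25 (mod 253)
5^4 ≡ 25^2 = 625 ≡ 119 (mod 253)
5^8 ≡ 119^2 = 14161 ≡ 246 (mod 253)
5^16 ≡ 246^2 = 60516 ≡ 49 (mod 253)
5^32 ≡ 49^2 = 2401 ≡ 124 (mod 253)
63 = 32 + 16 + 8 + 4 + 2 + 1 in binary powers of 2.
So 5^63 ≡ 124 · 49 · 246 · 119 · 25 · 5 ≡ 191 (mod 253).
Squaring chain: 191 → 49; never reaches −1, so base 5 is a Miller–Rabin witness that 253 is composite.

191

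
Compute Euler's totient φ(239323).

202920

Factor: 239323 = 7 · 179 · 191.
φ(239323) = (7−1) · (179−1) · (191−1) = 6 · 178 · 190 = 202920.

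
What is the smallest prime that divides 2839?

2839 is odd.
Digit sum 22, not divisible by 3.
Ends in 9: not divisible by 5.
7: 2839 = 7·405 + 4
11: 2839 = 11·258 + 1
13: 2839 = 13·218 + 5
17: 2839 = 17·167

17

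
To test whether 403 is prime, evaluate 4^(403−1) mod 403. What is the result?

326

4^1 ≡ 4 (mod 403)
4^2 ≡ 4^2 = 16 ≡ 16 (mod 403)
4^4 ≡ 16^2 = 256 ≡ 256 (mod 403)
4^8 ≡ 256^2 = 65536 ≡ 250 (mod 403)
4^16 ≡ 250^2 = 62500 ≡ 35 (mod 403)
4^32 ≡ 35^2 = 1225 ≡ 16 (mod 403)
4^64 ≡ 16^2 = 256 ≡ 256 (mod 403)
4^128 ≡ 256^2 = 65536 ≡ 250 (mod 403)
4^256 ≡ 250^2 = 62500 ≡ 35 (mod 403)
402 = 256 + 128 + 16 + 2 in binary powers of 2.
So 4^402 ≡ 35 · 250 · 35 · 16 ≡ 326 (mod 403).
Since 326 ≠ 1, base 4 is a Fermat witness: 403 is composite.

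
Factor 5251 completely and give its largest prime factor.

5251 = 59 · 89
89 is prime.
So 5251 = 59 · 89; the largest prime factor is 89.

89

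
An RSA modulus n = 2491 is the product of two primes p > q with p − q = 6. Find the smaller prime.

Since p = q + 6, we have 2491 = q(q + 6), so q² + 6q − 2491 = 0.
Discriminant: 6² + 4·2491 = 36 + 9964 = 10000; √10000 = 100.
q = (−6 + 100)/2 = 47, and p = q + 6 = 53.
Check: 47 · 53 = 2491.

47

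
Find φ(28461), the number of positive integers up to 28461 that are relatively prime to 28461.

18512

Factor: 28461 = 3 · 53 · 179.
φ(28461) = (3−1) · (53−1) · (179−1) = 2 · 52 · 178 = 18512.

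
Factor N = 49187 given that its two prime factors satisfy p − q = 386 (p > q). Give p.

Since p = q + 386, we have 49187 = q(q + 386), so q² + 386q − 49187 = 0.
Discriminant: 386² + 4·49187 = 148996 + 196748 = 345744; √345744 = 588.
q = (−386 + 588)/2 = 101, and p = q + 386 = 487.
Check: 101 · 487 = 49187.

487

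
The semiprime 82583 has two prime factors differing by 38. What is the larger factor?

Since p = q + 38, we have 82583 = q(q + 38), so q² + 38q − 82583 = 0.
Discriminant: 38² + 4·82583 = 1444 + 330332 = 331776; √331776 = 576.
q = (−38 + 576)/2 = 269, and p = q + 38 = 307.
Check: 269 · 307 = 82583.

307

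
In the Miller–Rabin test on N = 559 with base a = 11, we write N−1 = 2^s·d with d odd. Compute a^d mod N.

434

559 − 1 = 558 = 2^1 · 279, so d = 279.
11^1 ≡ 11 (mod 559)
11^2 ≡ 11^2 = 121 ≡ 121 (mod 559)
11^4 ≡ 121^2 = 14641 ≡ 107 (mod 559)
11^8 ≡ 107^2 = 11449 ≡ 269 (mod 559)
11^16 ≡ 269^2 = 72361 ≡ 250 (mod 559)
11^32 ≡ 250^2 = 62500 ≡ 451 (mod 559)
11^64 ≡ 451^2 = 203401 ≡ 484 (mod 559)
11^128 ≡ 484^2 = 234256 ≡ 35 (mod 559)
11^256 ≡ 35^2 = 1225 ≡ 107 (mod 559)
279 = 256 + 16 + 4 + 2 + 1 in binary powers of 2.
So 11^279 ≡ 107 · 250 · 107 · 121 · 11 ≡ 434 (mod 559).
Squaring chain: 434; never reaches −1, so base 11 is a Miller–Rabin witness that 559 is composite.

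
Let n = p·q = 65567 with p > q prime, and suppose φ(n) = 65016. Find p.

379

φ(n) = (p−1)(q−1) = n − (p+q) + 1, so p + q = 65567 − 65016 + 1 = 552.
p and q are the roots of t² − 552t + 65567 = 0.
Discriminant: 552² − 4·65567 = 304704 − 262268 = 42436; √42436 = 206.
q = (552 − 206)/2 = 173, p = (552 + 206)/2 = 379.
Check: 173 · 379 = 65567.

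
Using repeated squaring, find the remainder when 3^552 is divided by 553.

3^1 ≡ 3 (mod 553)
3^2 ≡ 3^2 = 9 ≡ 9 (mod 553)
3^4 ≡ 9^2 = 81 ≡ 81 (mod 553)
3^8 ≡ 81^2 = 6561 ≡ 478 (mod 553)
3^16 ≡ 478^2 = 228484 ≡ 95 (mod 553)
3^32 ≡ 95^2 = 9025 ≡ 177 (mod 553)
3^64 ≡ 177^2 = 31329 ≡ 361 (mod 553)
3^128 ≡ 361^2 = 130321 ≡ 366 (mod 553)
3^256 ≡ 366^2 = 133956 ≡ 130 (mod 553)
3^512 ≡ 130^2 = 16900 ≡ 310 (mod 553)
552 = 512 + 32 + 8 in binary powers of 2.
So 3^552 ≡ 310 · 177 · 478 ≡ 176 (mod 553).
Since 176 ≠ 1, base 3 is a Fermat witness: 553 is composite.

176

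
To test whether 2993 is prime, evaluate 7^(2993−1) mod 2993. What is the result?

1322

7^1 ≡ 7 (mod 2993)
7^2 ≡ 7^2 = 49 ≡ 49 (mod 2993)
7^4 ≡ 49^2 = 2401 ≡ 2401 (mod 2993)
7^8 ≡ 2401^2 = 5764801 ≡ 283 (mod 2993)
7^16 ≡ 283^2 = 80089 ≡ 2271 (mod 2993)
7^32 ≡ 2271^2 = 5157441 ≡ 502 (mod 2993)
7^64 ≡ 502^2 = 252004 ≡ 592 (mod 2993)
7^128 ≡ 592^2 = 350464 ≡ 283 (mod 2993)
7^256 ≡ 283^2 = 80089 ≡ 2271 (mod 2993)
7^512 ≡ 2271^2 = 5157441 ≡ 502 (mod 2993)
7^1024 ≡ 502^2 = 252004 ≡ 592 (mod 2993)
7^2048 ≡ 592^2 = 350464 ≡ 283 (mod 2993)
2992 = 2048 + 512 + 256 + 128 + 32 + 16 in binary powers of 2.
So 7^2992 ≡ 283 · 502 · 2271 · 283 · 502 · 2271 ≡ 1322 (mod 2993).
Since 1322 ≠ 1, base 7 is a Fermat witness: 2993 is composite.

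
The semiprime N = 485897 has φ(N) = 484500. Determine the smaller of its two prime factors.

647

φ(n) = (p−1)(q−1) = n − (p+q) + 1, so p + q = 485897 − 484500 + 1 = 1398.
p and q are the roots of t² − 1398t + 485897 = 0.
Discriminant: 1398² − 4·485897 = 1954404 − 1943588 = 10816; √10816 = 104.
q = (1398 − 104)/2 = 647, p = (1398 + 104)/2 = 751.
Check: 647 · 751 = 485897.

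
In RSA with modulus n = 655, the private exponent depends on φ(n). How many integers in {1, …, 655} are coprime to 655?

Factor: 655 = 5 · 131.
φ(655) = (5−1) · (131−1) = 4 · 130 = 520.

520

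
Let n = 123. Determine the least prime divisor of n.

3

123 is odd.
Digit sum 6, divisible by 3.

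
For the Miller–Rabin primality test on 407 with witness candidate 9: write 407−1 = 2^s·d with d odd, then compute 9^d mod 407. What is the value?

407 − 1 = 406 = 2^1 · 203, so d = 203.
9^1 ≡ 9 (mod 407)
9^2 ≡ 9^2 = 81 ≡ 81 (mod 407)
9^4 ≡ 81^2 = 6561 ≡ 49 (mod 407)
9^8 ≡ 49^2 = 2401 ≡ 366 (mod 407)
9^16 ≡ 366^2 = 133956 ≡ 53 (mod 407)
9^32 ≡ 53^2 = 2809 ≡ 367 (mod 407)
9^64 ≡ 367^2 = 134689 ≡ 379 (mod 407)
9^128 ≡ 379^2 = 143641 ≡ 377 (mod 407)
203 = 128 + 64 + 8 + 2 + 1 in binary powers of 2.
So 9^203 ≡ 377 · 379 · 366 · 81 · 9 ≡ 256 (mod 407).
Squaring chain: 256; never reaches −1, so base 9 is a Miller–Rabin witness that 407 is composite.

256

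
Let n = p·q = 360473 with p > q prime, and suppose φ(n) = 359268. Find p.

659

φ(n) = (p−1)(q−1) = n − (p+q) + 1, so p + q = 360473 − 359268 + 1 = 1206.
p and q are the roots of t² − 1206t + 360473 = 0.
Discriminant: 1206² − 4·360473 = 1454436 − 1441892 = 12544; √12544 = 112.
q = (1206 − 112)/2 = 547, p = (1206 + 112)/2 = 659.
Check: 547 · 659 = 360473.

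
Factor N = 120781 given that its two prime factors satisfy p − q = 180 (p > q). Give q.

269

Since p = q + 180, we have 120781 = q(q + 180), so q² + 180q − 120781 = 0.
Discriminant: 180² + 4·120781 = 32400 + 483124 = 515524; √515524 = 718.
q = (−180 + 718)/2 = 269, and p = q + 180 = 449.
Check: 269 · 449 = 120781.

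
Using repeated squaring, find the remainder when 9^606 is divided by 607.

9^1 ≡ 9 (mod 607)
9^2 ≡ 9^2 = 81 ≡ 81 (mod 607)
9^4 ≡ 81^2 = 6561 ≡ 491 (mod 607)
9^8 ≡ 491^2 = 241081 ≡ 102 (mod 607)
9^16 ≡ 102^2 = 10404 ≡ 85 (mod 607)
9^32 ≡ 85^2 = 7225 ≡ 548 (mod 607)
9^64 ≡ 548^2 = 300304 ≡ 446 (mod 607)
9^128 ≡ 446^2 = 198916 ≡ 427 (mod 607)
9^256 ≡ 427^2 = 182329 ≡ 229 (mod 607)
9^512 ≡ 229^2 = 52441 ≡ 239 (mod 607)
606 = 512 + 64 + 16 + 8 + 4 + 2 in binary powers of 2.
So 9^606 ≡ 239 · 446 · 85 · 102 · 491 · 81 ≡ 1 (mod 607).
Since the result is 1, base 9 gives no evidence that 607 is composite.

1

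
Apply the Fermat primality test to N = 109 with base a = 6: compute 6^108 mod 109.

6^1 ≡ 6 (mod 109)
6^2 ≡ 6^2 = 36 ≡ 36 (mod 109)
6^4 ≡ 36^2 = 1296 ≡ 97 (mod 109)
6^8 ≡ 97^2 = 9409 ≡ 35 (mod 109)
6^16 ≡ 35^2 = 1225 ≡ 26 (mod 109)
6^32 ≡ 26^2 = 676 ≡ 22 (mod 109)
6^64 ≡ 22^2 = 484 ≡ 48 (mod 109)
108 = 64 + 32 + 8 + 4 in binary powers of 2.
So 6^108 ≡ 48 · 22 · 35 · 97 ≡ 1 (mod 109).
Since the result is 1, base 6 gives no evidence that 109 is composite.

1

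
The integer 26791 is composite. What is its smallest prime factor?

73

26791 is odd.
Digit sum 25, not divisible by 3.
Ends in 1: not divisible by 5.
7: 26791 = 7·3827 + 2
11: 26791 = 11·2435 + 6
13: 26791 = 13·2060 + 11
17: 26791 = 17·1575 + 16
19: 26791 = 19·1410 + 1
23: 26791 = 23·1164 + 19
29: 26791 = 29·923 + 24
31: 26791 = 31·864 + 7
37: 26791 = 37·724 + 3
41: 26791 = 41·653 + 18
43: 26791 = 43·623 + 2
47: 26791 = 47·570 + 1
53: 26791 = 53·505 + 26
59: 26791 = 59·454 + 5
61: 26791 = 61·439 + 12
67: 26791 = 67·399 + 58
71: 26791 = 71·377 + 24
73: 26791 = 73·367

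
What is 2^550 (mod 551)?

245

2^1 ≡ 2 (mod 551)
2^2 ≡ 2^2 = 4 ≡ 4 (mod 551)
2^4 ≡ 4^2 = 16 ≡ 16 (mod 551)
2^8 ≡ 16^2 = 256 ≡ 256 (mod 551)
2^16 ≡ 256^2 = 65536 ≡ 518 (mod 551)
2^32 ≡ 518^2 = 268324 ≡ 538 (mod 551)
2^64 ≡ 538^2 = 289444 ≡ 169 (mod 551)
2^128 ≡ 169^2 = 28561 ≡ 460 (mod 551)
2^256 ≡ 460^2 = 211600 ≡ 16 (mod 551)
2^512 ≡ 16^2 = 256 ≡ 256 (mod 551)
550 = 512 + 32 + 4 + 2 in binary powers of 2.
So 2^550 ≡ 256 · 538 · 16 · 4 ≡ 245 (mod 551).
Since 245 ≠ 1, base 2 is a Fermat witness: 551 is composite.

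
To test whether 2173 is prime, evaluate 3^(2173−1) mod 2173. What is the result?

122

3^1 ≡ 3 (mod 2173)
3^2 ≡ 3^2 = 9 ≡ 9 (mod 2173)
3^4 ≡ 9^2 = 81 ≡ 81 (mod 2173)
3^8 ≡ 81^2 = 6561 ≡ 42 (mod 2173)
3^16 ≡ 42^2 = 1764 ≡ 1764 (mod 2173)
3^32 ≡ 1764^2 = 3111696 ≡ 2133 (mod 2173)
3^64 ≡ 2133^2 = 4549689 ≡ 1600 (mod 2173)
3^128 ≡ 1600^2 = 2560000 ≡ 206 (mod 2173)
3^256 ≡ 206^2 = 42436 ≡ 1149 (mod 2173)
3^512 ≡ 1149^2 = 1320201 ≡ 1190 (mod 2173)
3^1024 ≡ 1190^2 = 1416100 ≡ 1477 (mod 2173)
3^2048 ≡ 1477^2 = 2181529 ≡ 2010 (mod 2173)
2172 = 2048 + 64 + 32 + 16 + 8 + 4 in binary powers of 2.
So 3^2172 ≡ 2010 · 1600 · 2133 · 1764 · 42 · 81 ≡ 122 (mod 2173).
Since 122 ≠ 1, base 3 is a Fermat witness: 2173 is composite.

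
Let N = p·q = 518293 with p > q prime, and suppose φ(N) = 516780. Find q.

523

φ(n) = (p−1)(q−1) = n − (p+q) + 1, so p + q = 518293 − 516780 + 1 = 1514.
p and q are the roots of t² − 1514t + 518293 = 0.
Discriminant: 1514² − 4·518293 = 2292196 − 2073172 = 219024; √219024 = 468.
q = (1514 − 468)/2 = 523, p = (1514 + 468)/2 = 991.
Check: 523 · 991 = 518293.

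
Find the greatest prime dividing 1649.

1649 = 17 · 97
97 is prime.
So 1649 = 17 · 97; the largest prime factor is 97.

97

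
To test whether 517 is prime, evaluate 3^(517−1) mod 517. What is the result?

3^1 ≡ 3 (mod 517)
3^2 ≡ 3^2 = 9 ≡ 9 (mod 517)
3^4 ≡ 9^2 = 81 ≡ 81 (mod 517)
3^8 ≡ 81^2 = 6561 ≡ 357 (mod 517)
3^16 ≡ 357^2 = 127449 ≡ 267 (mod 517)
3^32 ≡ 267^2 = 71289 ≡ 460 (mod 517)
3^64 ≡ 460^2 = 211600 ≡ 147 (mod 517)
3^128 ≡ 147^2 = 21609 ≡ 412 (mod 517)
3^256 ≡ 412^2 = 169744 ≡ 168 (mod 517)
3^512 ≡ 168^2 = 28224 ≡ 306 (mod 517)
516 = 512 + 4 in binary powers of 2.
So 3^516 ≡ 306 · 81 ≡ 487 (mod 517).
Since 487 ≠ 1, base 3 is a Fermat witness: 517 is composite.

487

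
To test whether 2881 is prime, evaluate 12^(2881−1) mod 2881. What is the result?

2744

12^1 ≡ 12 (mod 2881)
12^2 ≡ 12^2 = 144 ≡ 144 (mod 2881)
12^4 ≡ 144^2 = 20736 ≡ 569 (mod 2881)
12^8 ≡ 569^2 = 323761 ≡ 1089 (mod 2881)
12^16 ≡ 1089^2 = 1185921 ≡ 1830 (mod 2881)
12^32 ≡ 1830^2 = 3348900 ≡ 1178 (mod 2881)
12^64 ≡ 1178^2 = 1387684 ≡ 1923 (mod 2881)
12^128 ≡ 1923^2 = 3697929 ≡ 1606 (mod 2881)
12^256 ≡ 1606^2 = 2579236 ≡ 741 (mod 2881)
12^512 ≡ 741^2 = 549081 ≡ 1691 (mod 2881)
12^1024 ≡ 1691^2 = 2859481 ≡ 1529 (mod 2881)
12^2048 ≡ 1529^2 = 2337841 ≡ 1350 (mod 2881)
2880 = 2048 + 512 + 256 + 64 in binary powers of 2.
So 12^2880 ≡ 1350 · 1691 · 741 · 1923 ≡ 2744 (mod 2881).
Since 2744 ≠ 1, base 12 is a Fermat witness: 2881 is composite.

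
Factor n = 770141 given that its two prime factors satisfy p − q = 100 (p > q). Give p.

Since p = q + 100, we have 770141 = q(q + 100), so q² + 100q − 770141 = 0.
Discriminant: 100² + 4·770141 = 10000 + 3080564 = 3090564; √3090564 = 1758.
q = (−100 + 1758)/2 = 829, and p = q + 100 = 929.
Check: 829 · 929 = 770141.

929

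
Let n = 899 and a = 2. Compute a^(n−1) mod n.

845

2^1 ≡ 2 (mod 899)
2^2 ≡ 2^2 = 4 ≡ 4 (mod 899)
2^4 ≡ 4^2 = 16 ≡ 16 (mod 899)
2^8 ≡ 16^2 = 256 ≡ 256 (mod 899)
2^16 ≡ 256^2 = 65536 ≡ 808 (mod 899)
2^32 ≡ 808^2 = 652864 ≡ 190 (mod 899)
2^64 ≡ 190^2 = 36100 ≡ 140 (mod 899)
2^128 ≡ 140^2 = 19600 ≡ 721 (mod 899)
2^256 ≡ 721^2 = 519841 ≡ 219 (mod 899)
2^512 ≡ 219^2 = 47961 ≡ 314 (mod 899)
898 = 512 + 256 + 128 + 2 in binary powers of 2.
So 2^898 ≡ 314 · 219 · 721 · 4 ≡ 845 (mod 899).
Since 845 ≠ 1, base 2 is a Fermat witness: 899 is composite.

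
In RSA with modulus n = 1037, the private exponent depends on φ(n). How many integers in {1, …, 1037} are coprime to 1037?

Factor: 1037 = 17 · 61.
φ(1037) = (17−1) · (61−1) = 16 · 60 = 960.

960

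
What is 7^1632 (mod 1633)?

7^1 ≡ 7 (mod 1633)
7^2 ≡ 7^2 = 49 ≡ 49 (mod 1633)
7^4 ≡ 49^2 = 2401 ≡ 768 (mod 1633)
7^8 ≡ 768^2 = 589824 ≡ 311 (mod 1633)
7^16 ≡ 311^2 = 96721 ≡ 374 (mod 1633)
7^32 ≡ 374^2 = 139876 ≡ 1071 (mod 1633)
7^64 ≡ 1071^2 = 1147041 ≡ 675 (mod 1633)
7^128 ≡ 675^2 = 455625 ≡ 18 (mod 1633)
7^256 ≡ 18^2 = 324 ≡ 324 (mod 1633)
7^512 ≡ 324^2 = 104976 ≡ 464 (mod 1633)
7^1024 ≡ 464^2 = 215296 ≡ 1373 (mod 1633)
1632 = 1024 + 512 + 64 + 32 in binary powers of 2.
So 7^1632 ≡ 1373 · 464 · 675 · 1071 ≡ 1458 (mod 1633).
Since 1458 ≠ 1, base 7 is a Fermat witness: 1633 is composite.

1458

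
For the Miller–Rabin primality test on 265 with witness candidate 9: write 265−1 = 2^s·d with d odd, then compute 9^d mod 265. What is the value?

265 − 1 = 264 = 2^3 · 33, so d = 33.
9^1 ≡ 9 (mod 265)
9^2 ≡ 9^2 = 81 ≡ 81 (mod 265)
9^4 ≡ 81^2 = 6561 ≡ 201 (mod 265)
9^8 ≡ 201^2 = 40401 ≡ 121 (mod 265)
9^16 ≡ 121^2 = 14641 ≡ 66 (mod 265)
9^32 ≡ 66^2 = 4356 ≡ 116 (mod 265)
33 = 32 + 1 in binary powers of 2.
So 9^33 ≡ 116 · 9 ≡ 249 (mod 265).
Squaring chain: 249 → 256 → 81; never reaches −1, so base 9 is a Miller–Rabin witness that 265 is composite.

249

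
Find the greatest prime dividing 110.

110 = 2 · 55
55 = 5 · 11
11 is prime.
So 110 = 2 · 5 · 11; the largest prime factor is 11.

11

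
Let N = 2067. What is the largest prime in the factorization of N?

2067 = 3 · 689
689 = 13 · 53
53 is prime.
So 2067 = 3 · 13 · 53; the largest prime factor is 53.

53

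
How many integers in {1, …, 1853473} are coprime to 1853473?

Factor: 1853473 = 83 · 137 · 163.
φ(1853473) = (83−1) · (137−1) · (163−1) = 82 · 136 · 162 = 1806624.

1806624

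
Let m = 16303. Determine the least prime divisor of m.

7

16303 is odd.
Digit sum 13, not divisible by 3.
Ends in 3: not divisible by 5.
7: 16303 = 7·2329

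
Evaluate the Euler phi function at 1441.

1300

Factor: 1441 = 11 · 131.
φ(1441) = (11−1) · (131−1) = 10 · 130 = 1300.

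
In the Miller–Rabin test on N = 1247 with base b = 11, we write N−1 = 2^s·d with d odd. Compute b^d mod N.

1247 − 1 = 1246 = 2^1 · 623, so d = 623.
11^1 ≡ 11 (mod 1247)
11^2 ≡ 11^2 = 121 ≡ 121 (mod 1247)
11^4 ≡ 121^2 = 14641 ≡ 924 (mod 1247)
11^8 ≡ 924^2 = 853776 ≡ 828 (mod 1247)
11^16 ≡ 828^2 = 685584 ≡ 981 (mod 1247)
11^32 ≡ 981^2 = 962361 ≡ 924 (mod 1247)
11^64 ≡ 924^2 = 853776 ≡ 828 (mod 1247)
11^128 ≡ 828^2 = 685584 ≡ 981 (mod 1247)
11^256 ≡ 981^2 = 962361 ≡ 924 (mod 1247)
11^512 ≡ 924^2 = 853776 ≡ 828 (mod 1247)
623 = 512 + 64 + 32 + 8 + 4 + 2 + 1 in binary powers of 2.
So 11^623 ≡ 828 · 828 · 924 · 828 · 924 · 121 · 11 ≡ 302 (mod 1247).
Squaring chain: 302; never reaches −1, so base 11 is a Miller–Rabin witness that 1247 is composite.

302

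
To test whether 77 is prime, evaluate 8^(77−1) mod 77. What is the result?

36

8^1 ≡ 8 (mod 77)
8^2 ≡ 8^2 = 64 ≡ 64 (mod 77)
8^4 ≡ 64^2 = 4096 ≡ 15 (mod 77)
8^8 ≡ 15^2 = 225 ≡ 71 (mod 77)
8^16 ≡ 71^2 = 5041 ≡ 36 (mod 77)
8^32 ≡ 36^2 = 1296 ≡ 64 (mod 77)
8^64 ≡ 64^2 = 4096 ≡ 15 (mod 77)
76 = 64 + 8 + 4 in binary powers of 2.
So 8^76 ≡ 15 · 71 · 15 ≡ 36 (mod 77).
Since 36 ≠ 1, base 8 is a Fermat witness: 77 is composite.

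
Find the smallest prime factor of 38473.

79

38473 is odd.
Digit sum 25, not divisible by 3.
Ends in 3: not divisible by 5.
7: 38473 = 7·5496 + 1
11: 38473 = 11·3497 + 6
13: 38473 = 13·2959 + 6
17: 38473 = 17·2263 + 2
19: 38473 = 19·2024 + 17
23: 38473 = 23·1672 + 17
29: 38473 = 29·1326 + 19
31: 38473 = 31·1241 + 2
37: 38473 = 37·1039 + 30
41: 38473 = 41·938 + 15
43: 38473 = 43·894 + 31
47: 38473 = 47·818 + 27
53: 38473 = 53·725 + 48
59: 38473 = 59·652 + 5
61: 38473 = 61·630 + 43
67: 38473 = 67·574 + 15
71: 38473 = 71·541 + 62
73: 38473 = 73·527 + 2
79: 38473 = 79·487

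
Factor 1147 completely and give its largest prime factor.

1147 = 31 · 37
37 is prime.
So 1147 = 31 · 37; the largest prime factor is 37.

37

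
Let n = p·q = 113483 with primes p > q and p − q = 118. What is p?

401

Since p = q + 118, we have 113483 = q(q + 118), so q² + 118q − 113483 = 0.
Discriminant: 118² + 4·113483 = 13924 + 453932 = 467856; √467856 = 684.
q = (−118 + 684)/2 = 283, and p = q + 118 = 401.
Check: 283 · 401 = 113483.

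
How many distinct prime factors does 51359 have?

4

51359 = 7 · 7337
7337 = 11 · 667
667 = 23 · 29
51359 = 7 · 11 · 23 · 29, which has 4 distinct prime factors.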